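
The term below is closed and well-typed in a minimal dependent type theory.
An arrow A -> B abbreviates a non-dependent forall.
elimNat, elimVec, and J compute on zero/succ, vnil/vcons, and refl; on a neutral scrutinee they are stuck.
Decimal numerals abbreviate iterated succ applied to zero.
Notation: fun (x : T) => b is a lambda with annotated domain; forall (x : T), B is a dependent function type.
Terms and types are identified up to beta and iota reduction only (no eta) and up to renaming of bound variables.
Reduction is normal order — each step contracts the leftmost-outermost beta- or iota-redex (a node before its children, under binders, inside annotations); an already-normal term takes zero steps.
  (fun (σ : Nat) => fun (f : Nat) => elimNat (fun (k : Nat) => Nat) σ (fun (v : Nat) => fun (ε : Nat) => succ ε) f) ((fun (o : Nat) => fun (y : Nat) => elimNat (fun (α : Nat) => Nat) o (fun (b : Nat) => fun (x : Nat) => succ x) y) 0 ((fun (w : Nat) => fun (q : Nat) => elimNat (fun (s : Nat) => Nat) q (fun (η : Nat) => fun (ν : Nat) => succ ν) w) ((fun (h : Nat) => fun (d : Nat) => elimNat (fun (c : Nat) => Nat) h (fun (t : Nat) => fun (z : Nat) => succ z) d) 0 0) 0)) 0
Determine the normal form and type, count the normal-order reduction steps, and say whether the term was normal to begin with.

normal form:
  0
type:
  Nat
steps to reach normal form (normal order): 12
already normal: no
first redex: a beta-redex


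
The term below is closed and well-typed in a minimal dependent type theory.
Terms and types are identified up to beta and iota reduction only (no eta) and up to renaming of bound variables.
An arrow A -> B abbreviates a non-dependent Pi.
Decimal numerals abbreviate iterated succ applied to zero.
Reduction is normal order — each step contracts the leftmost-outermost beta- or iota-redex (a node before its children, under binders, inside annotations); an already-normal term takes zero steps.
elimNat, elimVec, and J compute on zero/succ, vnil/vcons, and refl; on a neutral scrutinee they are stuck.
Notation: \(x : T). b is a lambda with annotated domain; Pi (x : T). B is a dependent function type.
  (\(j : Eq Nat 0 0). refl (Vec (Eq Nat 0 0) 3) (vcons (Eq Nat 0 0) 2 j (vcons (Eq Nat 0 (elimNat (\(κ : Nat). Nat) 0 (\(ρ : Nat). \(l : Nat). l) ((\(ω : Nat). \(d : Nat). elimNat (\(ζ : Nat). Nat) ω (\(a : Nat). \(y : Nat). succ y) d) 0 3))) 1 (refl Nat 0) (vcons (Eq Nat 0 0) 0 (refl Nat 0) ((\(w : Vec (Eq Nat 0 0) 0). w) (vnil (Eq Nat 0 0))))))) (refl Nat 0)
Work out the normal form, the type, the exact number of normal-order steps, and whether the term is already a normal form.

normal form:
  refl (Vec (Eq Nat 0 0) 3) (vcons (Eq Nat 0 0) 2 (refl Nat 0) (vcons (Eq Nat 0 0) 1 (refl Nat 0) (vcons (Eq Nat 0 0) 0 (refl Nat 0) (vnil (Eq Nat 0 0)))))
the term's type:
  Eq (Vec (Eq Nat 0 0) 3) (vcons (Eq Nat 0 0) 2 (refl Nat 0) (vcons (Eq Nat 0 0) 1 (refl Nat 0) (vcons (Eq Nat 0 0) 0 (refl Nat 0) (vnil (Eq Nat 0 0))))) (vcons (Eq Nat 0 0) 2 (refl Nat 0) (vcons (Eq Nat 0 0) 1 (refl Nat 0) (vcons (Eq Nat 0 0) 0 (refl Nat 0) (vnil (Eq Nat 0 0)))))
reduction steps (normal order): 24
term was already normal: no
first redex: a beta-redex


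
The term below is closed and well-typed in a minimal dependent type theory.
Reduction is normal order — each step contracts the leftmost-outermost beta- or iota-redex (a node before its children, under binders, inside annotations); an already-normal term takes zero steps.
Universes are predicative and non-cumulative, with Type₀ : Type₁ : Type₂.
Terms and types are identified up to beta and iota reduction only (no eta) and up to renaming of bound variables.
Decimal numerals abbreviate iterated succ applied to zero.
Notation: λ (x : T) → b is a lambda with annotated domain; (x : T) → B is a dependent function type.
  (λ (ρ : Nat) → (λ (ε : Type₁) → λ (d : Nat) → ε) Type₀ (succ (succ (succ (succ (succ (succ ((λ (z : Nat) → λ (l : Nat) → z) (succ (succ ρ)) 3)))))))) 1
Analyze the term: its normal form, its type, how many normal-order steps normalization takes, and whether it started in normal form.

normal form:
  Type₀
inferred type:
  Type₁
normal-order step count: 3
term was already normal: no
first contracted redex: a beta-redex


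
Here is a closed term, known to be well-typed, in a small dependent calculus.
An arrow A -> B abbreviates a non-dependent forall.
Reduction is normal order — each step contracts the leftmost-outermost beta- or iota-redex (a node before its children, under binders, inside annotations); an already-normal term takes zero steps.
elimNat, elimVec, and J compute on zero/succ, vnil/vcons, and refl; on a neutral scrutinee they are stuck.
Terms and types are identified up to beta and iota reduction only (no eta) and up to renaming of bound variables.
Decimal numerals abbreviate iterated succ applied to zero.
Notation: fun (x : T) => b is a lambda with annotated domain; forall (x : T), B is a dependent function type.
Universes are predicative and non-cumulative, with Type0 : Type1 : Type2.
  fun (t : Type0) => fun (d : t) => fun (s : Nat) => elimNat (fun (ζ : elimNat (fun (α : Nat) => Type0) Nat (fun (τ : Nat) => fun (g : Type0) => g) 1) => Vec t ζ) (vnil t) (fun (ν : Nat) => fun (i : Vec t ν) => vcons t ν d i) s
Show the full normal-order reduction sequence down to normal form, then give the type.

normal-order reduction:
  fun (t : Type0) => fun (d : t) => fun (s : Nat) => elimNat (fun (ζ : elimNat (fun (α : Nat) => Type0) Nat (fun (τ : Nat) => fun (g : Type0) => g) 1) => Vec t ζ) (vnil t) (fun (ν : Nat) => fun (i : Vec t ν) => vcons t ν d i) s
  ~> fun (t : Type0) => fun (d : t) => fun (s : Nat) => elimNat (fun (ζ : (fun (α : Nat) => fun (τ : Type0) => τ) 0 (elimNat (fun (g : Nat) => Type0) Nat (fun (ν : Nat) => fun (i : Type0) => i) 0)) => Vec t ζ) (vnil t) (fun (o : Nat) => fun (r : Vec t o) => vcons t o d r) s
  ~> fun (t : Type0) => fun (d : t) => fun (s : Nat) => elimNat (fun (ζ : (fun (α : Type0) => α) (elimNat (fun (τ : Nat) => Type0) Nat (fun (g : Nat) => fun (ν : Type0) => ν) 0)) => Vec t ζ) (vnil t) (fun (i : Nat) => fun (o : Vec t i) => vcons t i d o) s
  ~> fun (t : Type0) => fun (d : t) => fun (s : Nat) => elimNat (fun (ζ : elimNat (fun (α : Nat) => Type0) Nat (fun (τ : Nat) => fun (g : Type0) => g) 0) => Vec t ζ) (vnil t) (fun (ν : Nat) => fun (i : Vec t ν) => vcons t ν d i) s
  ~> fun (t : Type0) => fun (d : t) => fun (s : Nat) => elimNat (fun (ζ : Nat) => Vec t ζ) (vnil t) (fun (α : Nat) => fun (τ : Vec t α) => vcons t α d τ) s
the term's type:
  forall (t : Type0), t -> forall (d : Nat), Vec t d


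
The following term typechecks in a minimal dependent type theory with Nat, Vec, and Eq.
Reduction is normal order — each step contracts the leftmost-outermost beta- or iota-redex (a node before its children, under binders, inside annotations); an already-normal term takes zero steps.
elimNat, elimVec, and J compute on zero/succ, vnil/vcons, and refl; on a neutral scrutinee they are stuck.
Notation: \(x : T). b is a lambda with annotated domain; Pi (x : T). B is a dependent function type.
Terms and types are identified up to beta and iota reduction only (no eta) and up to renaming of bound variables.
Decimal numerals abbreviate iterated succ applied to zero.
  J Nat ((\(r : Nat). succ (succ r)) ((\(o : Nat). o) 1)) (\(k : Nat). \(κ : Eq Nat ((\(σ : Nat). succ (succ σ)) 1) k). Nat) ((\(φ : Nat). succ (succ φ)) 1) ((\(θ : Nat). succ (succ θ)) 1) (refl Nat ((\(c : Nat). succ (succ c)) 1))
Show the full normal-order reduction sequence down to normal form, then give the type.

normal-order reduction sequence:
  J Nat ((\(r : Nat). succ (succ r)) ((\(o : Nat). o) 1)) (\(k : Nat). \(κ : Eq Nat ((\(σ : Nat). succ (succ σ)) 1) k). Nat) ((\(φ : Nat). succ (succ φ)) 1) ((\(θ : Nat). succ (succ θ)) 1) (refl Nat ((\(c : Nat). succ (succ c)) 1))
  ~> (\(r : Nat). succ (succ r)) 1
  ~> 3
type:
  Nat


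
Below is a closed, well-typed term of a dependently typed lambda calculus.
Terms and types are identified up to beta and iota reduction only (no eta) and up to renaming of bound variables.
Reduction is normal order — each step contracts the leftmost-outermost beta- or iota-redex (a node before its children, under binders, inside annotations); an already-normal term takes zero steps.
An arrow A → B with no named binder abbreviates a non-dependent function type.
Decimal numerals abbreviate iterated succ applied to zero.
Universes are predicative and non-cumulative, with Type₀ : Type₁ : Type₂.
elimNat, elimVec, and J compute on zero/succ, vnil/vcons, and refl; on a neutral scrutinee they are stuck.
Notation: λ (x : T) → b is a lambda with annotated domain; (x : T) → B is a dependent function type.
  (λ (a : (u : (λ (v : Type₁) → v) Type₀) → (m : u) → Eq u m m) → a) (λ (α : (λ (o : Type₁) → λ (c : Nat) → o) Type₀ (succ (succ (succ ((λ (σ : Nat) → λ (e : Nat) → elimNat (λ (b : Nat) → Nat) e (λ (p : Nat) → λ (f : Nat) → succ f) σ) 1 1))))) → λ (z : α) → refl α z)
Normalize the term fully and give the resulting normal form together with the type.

resulting normal form:
  λ (a : Type₀) → λ (u : a) → refl a u
inferred type:
  (a : Type₀) → (u : a) → Eq a u u


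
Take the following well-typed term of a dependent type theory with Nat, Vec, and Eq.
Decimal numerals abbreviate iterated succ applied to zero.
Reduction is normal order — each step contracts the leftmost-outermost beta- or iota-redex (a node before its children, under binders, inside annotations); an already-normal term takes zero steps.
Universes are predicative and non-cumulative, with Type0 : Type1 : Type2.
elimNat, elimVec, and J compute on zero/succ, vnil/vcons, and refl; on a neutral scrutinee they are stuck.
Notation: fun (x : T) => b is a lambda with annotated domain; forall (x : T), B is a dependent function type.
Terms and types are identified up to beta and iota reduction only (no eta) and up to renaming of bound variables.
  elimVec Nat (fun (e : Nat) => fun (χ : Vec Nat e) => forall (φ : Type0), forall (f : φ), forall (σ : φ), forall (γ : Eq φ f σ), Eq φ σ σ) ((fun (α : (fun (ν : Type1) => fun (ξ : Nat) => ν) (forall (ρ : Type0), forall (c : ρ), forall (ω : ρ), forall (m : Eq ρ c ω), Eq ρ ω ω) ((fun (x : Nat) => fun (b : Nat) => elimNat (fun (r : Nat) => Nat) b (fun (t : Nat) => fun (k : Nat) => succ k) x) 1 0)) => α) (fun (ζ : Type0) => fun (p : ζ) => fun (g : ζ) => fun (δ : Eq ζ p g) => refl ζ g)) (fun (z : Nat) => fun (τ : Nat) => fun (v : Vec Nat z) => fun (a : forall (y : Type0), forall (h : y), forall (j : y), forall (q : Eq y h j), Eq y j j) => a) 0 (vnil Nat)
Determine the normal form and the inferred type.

reduced normal form:
  fun (e : Type0) => fun (χ : e) => fun (φ : e) => fun (f : Eq e χ φ) => refl e φ
the term's type:
  forall (e : Type0), forall (χ : e), forall (φ : e), forall (f : Eq e χ φ), Eq e φ φ
observation: the leftmost-outermost redex is an elimVec iota-redex, and normalization takes 2 steps.


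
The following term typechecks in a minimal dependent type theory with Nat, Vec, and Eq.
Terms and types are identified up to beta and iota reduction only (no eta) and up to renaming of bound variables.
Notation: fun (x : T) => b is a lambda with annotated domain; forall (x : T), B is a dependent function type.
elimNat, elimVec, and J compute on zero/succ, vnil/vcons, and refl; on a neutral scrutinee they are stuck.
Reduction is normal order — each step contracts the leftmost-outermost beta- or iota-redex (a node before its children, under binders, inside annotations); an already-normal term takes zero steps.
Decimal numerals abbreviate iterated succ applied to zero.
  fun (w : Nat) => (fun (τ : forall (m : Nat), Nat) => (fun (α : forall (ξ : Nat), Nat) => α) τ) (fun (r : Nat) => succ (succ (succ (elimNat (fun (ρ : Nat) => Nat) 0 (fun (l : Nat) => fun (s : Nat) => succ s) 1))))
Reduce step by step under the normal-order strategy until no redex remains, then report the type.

normal-order reduction sequence:
  fun (w : Nat) => (fun (τ : forall (m : Nat), Nat) => (fun (α : forall (ξ : Nat), Nat) => α) τ) (fun (r : Nat) => succ (succ (succ (elimNat (fun (ρ : Nat) => Nat) 0 (fun (l : Nat) => fun (s : Nat) => succ s) 1))))
  ~> fun (w : Nat) => (fun (τ : forall (m : Nat), Nat) => τ) (fun (α : Nat) => succ (succ (succ (elimNat (fun (ξ : Nat) => Nat) 0 (fun (r : Nat) => fun (ρ : Nat) => succ ρ) 1))))
  ~> fun (w : Nat) => fun (τ : Nat) => succ (succ (succ (elimNat (fun (m : Nat) => Nat) 0 (fun (α : Nat) => fun (ξ : Nat) => succ ξ) 1)))
  ~> fun (w : Nat) => fun (τ : Nat) => succ (succ (succ ((fun (m : Nat) => fun (α : Nat) => succ α) 0 (elimNat (fun (ξ : Nat) => Nat) 0 (fun (r : Nat) => fun (ρ : Nat) => succ ρ) 0))))
  ~> fun (w : Nat) => fun (τ : Nat) => succ (succ (succ ((fun (m : Nat) => succ m) (elimNat (fun (α : Nat) => Nat) 0 (fun (ξ : Nat) => fun (r : Nat) => succ r) 0))))
  ~> fun (w : Nat) => fun (τ : Nat) => succ (succ (succ (succ (elimNat (fun (m : Nat) => Nat) 0 (fun (α : Nat) => fun (ξ : Nat) => succ ξ) 0))))
  ~> fun (w : Nat) => fun (τ : Nat) => 4
the term's type:
  forall (w : Nat), forall (τ : Nat), Nat


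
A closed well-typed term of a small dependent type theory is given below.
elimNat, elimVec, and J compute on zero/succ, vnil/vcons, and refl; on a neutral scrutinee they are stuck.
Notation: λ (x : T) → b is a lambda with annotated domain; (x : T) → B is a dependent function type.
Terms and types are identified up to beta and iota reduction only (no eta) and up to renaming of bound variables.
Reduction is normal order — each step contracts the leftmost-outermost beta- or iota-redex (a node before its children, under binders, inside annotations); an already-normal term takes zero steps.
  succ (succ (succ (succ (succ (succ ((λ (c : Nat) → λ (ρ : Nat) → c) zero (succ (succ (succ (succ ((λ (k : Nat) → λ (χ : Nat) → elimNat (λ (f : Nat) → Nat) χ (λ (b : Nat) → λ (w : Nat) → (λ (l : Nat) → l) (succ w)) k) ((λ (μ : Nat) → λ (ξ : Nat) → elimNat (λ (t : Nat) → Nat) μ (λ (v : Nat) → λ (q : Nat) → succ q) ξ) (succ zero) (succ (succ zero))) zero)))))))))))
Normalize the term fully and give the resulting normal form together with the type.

resulting normal form:
  succ (succ (succ (succ (succ (succ zero)))))
inferred type:
  Nat
observation: the leftmost-outermost redex is a beta-redex, and normalization takes 2 steps.


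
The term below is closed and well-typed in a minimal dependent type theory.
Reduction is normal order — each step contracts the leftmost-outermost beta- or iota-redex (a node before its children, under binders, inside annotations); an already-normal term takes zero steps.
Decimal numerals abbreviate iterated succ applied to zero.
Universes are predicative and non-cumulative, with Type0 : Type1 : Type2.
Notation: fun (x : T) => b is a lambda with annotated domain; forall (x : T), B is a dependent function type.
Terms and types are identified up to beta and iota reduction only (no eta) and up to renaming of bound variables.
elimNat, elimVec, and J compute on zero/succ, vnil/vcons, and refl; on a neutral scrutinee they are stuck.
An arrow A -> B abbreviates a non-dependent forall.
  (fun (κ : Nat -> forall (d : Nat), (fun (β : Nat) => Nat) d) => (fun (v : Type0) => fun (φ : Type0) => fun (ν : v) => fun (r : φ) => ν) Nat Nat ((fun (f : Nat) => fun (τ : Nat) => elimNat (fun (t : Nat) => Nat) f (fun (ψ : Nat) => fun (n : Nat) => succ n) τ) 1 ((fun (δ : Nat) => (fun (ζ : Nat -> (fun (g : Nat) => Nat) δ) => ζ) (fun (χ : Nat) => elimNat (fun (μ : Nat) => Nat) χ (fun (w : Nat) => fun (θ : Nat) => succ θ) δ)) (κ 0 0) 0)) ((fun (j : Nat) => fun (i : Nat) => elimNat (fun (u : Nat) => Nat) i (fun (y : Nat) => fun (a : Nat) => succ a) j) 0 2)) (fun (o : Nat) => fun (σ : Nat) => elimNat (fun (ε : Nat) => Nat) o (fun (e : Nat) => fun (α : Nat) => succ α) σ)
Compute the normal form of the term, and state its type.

resulting normal form:
  1
inferred type:
  Nat
observation: reduction starts at a beta-redex, and 15 normal-order steps reach the normal form.


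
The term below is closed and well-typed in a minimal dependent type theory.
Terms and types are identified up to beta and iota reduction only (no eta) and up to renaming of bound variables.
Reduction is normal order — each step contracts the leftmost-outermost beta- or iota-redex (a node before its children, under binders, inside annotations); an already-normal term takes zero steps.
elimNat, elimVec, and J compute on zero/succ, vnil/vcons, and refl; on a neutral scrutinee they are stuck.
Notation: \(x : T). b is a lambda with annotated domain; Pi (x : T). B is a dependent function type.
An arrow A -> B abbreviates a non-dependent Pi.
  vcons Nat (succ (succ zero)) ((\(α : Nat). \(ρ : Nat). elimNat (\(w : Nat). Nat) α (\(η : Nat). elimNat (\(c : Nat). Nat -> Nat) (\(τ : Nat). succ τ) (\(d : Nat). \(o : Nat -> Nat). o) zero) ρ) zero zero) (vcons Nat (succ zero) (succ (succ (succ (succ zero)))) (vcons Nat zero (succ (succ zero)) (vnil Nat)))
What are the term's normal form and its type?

resulting normal form:
  vcons Nat (succ (succ zero)) zero (vcons Nat (succ zero) (succ (succ (succ (succ zero)))) (vcons Nat zero (succ (succ zero)) (vnil Nat)))
type:
  Vec Nat (succ (succ (succ zero)))


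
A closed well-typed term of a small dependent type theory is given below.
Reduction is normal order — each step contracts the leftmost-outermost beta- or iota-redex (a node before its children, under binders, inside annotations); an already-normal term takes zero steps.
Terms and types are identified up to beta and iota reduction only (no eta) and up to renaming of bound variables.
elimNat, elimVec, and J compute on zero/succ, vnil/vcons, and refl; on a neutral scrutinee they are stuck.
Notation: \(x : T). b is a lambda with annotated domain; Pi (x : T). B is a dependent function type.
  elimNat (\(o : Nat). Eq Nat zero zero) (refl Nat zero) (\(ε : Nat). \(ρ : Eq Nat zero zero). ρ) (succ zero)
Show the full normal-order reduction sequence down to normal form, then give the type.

reduction (normal order):
  elimNat (\(o : Nat). Eq Nat zero zero) (refl Nat zero) (\(ε : Nat). \(ρ : Eq Nat zero zero). ρ) (succ zero)
  ~> (\(o : Nat). \(ε : Eq Nat zero zero). ε) zero (elimNat (\(ρ : Nat). Eq Nat zero zero) (refl Nat zero) (\(θ : Nat). \(g : Eq Nat zero zero). g) zero)
  ~> (\(o : Eq Nat zero zero). o) (elimNat (\(ε : Nat). Eq Nat zero zero) (refl Nat zero) (\(ρ : Nat). \(θ : Eq Nat zero zero). θ) zero)
  ~> elimNat (\(o : Nat). Eq Nat zero zero) (refl Nat zero) (\(ε : Nat). \(ρ : Eq Nat zero zero). ρ) zero
  ~> refl Nat zero
inferred type:
  Eq Nat zero zero


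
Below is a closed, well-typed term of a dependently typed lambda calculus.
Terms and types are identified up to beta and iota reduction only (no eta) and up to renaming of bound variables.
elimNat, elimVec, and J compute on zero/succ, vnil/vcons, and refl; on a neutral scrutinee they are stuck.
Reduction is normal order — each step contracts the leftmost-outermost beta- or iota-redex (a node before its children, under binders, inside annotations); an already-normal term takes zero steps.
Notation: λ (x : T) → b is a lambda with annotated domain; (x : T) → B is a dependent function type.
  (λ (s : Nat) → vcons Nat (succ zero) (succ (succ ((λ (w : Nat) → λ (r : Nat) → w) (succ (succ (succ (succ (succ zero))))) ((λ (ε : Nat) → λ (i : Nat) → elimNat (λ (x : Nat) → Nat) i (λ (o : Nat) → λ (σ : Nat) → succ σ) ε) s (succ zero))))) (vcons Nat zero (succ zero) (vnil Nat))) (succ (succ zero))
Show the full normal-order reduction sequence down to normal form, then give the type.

normal-order reduction:
  (λ (s : Nat) → vcons Nat (succ zero) (succ (succ ((λ (w : Nat) → λ (r : Nat) → w) (succ (succ (succ (succ (succ zero))))) ((λ (ε : Nat) → λ (i : Nat) → elimNat (λ (x : Nat) → Nat) i (λ (o : Nat) → λ (σ : Nat) → succ σ) ε) s (succ zero))))) (vcons Nat zero (succ zero) (vnil Nat))) (succ (succ zero))
  ~> vcons Nat (succ zero) (succ (succ ((λ (s : Nat) → λ (w : Nat) → s) (succ (succ (succ (succ (succ zero))))) ((λ (r : Nat) → λ (ε : Nat) → elimNat (λ (i : Nat) → Nat) ε (λ (x : Nat) → λ (o : Nat) → succ o) r) (succ (succ zero)) (succ zero))))) (vcons Nat zero (succ zero) (vnil Nat))
  ~> vcons Nat (succ zero) (succ (succ ((λ (s : Nat) → succ (succ (succ (succ (succ zero))))) ((λ (w : Nat) → λ (r : Nat) → elimNat (λ (ε : Nat) → Nat) r (λ (i : Nat) → λ (x : Nat) → succ x) w) (succ (succ zero)) (succ zero))))) (vcons Nat zero (succ zero) (vnil Nat))
  ~> vcons Nat (succ zero) (succ (succ (succ (succ (succ (succ (succ zero))))))) (vcons Nat zero (succ zero) (vnil Nat))
type:
  Vec Nat (succ (succ zero))


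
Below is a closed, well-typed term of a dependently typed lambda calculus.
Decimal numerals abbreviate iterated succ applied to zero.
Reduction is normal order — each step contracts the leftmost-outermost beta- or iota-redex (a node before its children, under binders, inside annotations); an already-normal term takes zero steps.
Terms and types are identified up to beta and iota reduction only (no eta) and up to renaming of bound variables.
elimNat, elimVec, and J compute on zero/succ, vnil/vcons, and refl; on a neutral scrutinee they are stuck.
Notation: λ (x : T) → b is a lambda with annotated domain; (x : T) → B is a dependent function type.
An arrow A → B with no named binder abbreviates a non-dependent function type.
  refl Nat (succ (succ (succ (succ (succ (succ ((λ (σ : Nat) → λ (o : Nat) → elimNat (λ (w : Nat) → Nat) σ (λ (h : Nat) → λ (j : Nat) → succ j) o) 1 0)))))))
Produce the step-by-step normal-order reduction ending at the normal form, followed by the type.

normal-order reduction sequence:
  refl Nat (succ (succ (succ (succ (succ (succ ((λ (σ : Nat) → λ (o : Nat) → elimNat (λ (w : Nat) → Nat) σ (λ (h : Nat) → λ (j : Nat) → succ j) o) 1 0)))))))
  ~> refl Nat (succ (succ (succ (succ (succ (succ ((λ (σ : Nat) → elimNat (λ (o : Nat) → Nat) 1 (λ (w : Nat) → λ (h : Nat) → succ h) σ) 0)))))))
  ~> refl Nat (succ (succ (succ (succ (succ (succ (elimNat (λ (σ : Nat) → Nat) 1 (λ (o : Nat) → λ (w : Nat) → succ w) 0)))))))
  ~> refl Nat 7
inferred type:
  Eq Nat 7 7


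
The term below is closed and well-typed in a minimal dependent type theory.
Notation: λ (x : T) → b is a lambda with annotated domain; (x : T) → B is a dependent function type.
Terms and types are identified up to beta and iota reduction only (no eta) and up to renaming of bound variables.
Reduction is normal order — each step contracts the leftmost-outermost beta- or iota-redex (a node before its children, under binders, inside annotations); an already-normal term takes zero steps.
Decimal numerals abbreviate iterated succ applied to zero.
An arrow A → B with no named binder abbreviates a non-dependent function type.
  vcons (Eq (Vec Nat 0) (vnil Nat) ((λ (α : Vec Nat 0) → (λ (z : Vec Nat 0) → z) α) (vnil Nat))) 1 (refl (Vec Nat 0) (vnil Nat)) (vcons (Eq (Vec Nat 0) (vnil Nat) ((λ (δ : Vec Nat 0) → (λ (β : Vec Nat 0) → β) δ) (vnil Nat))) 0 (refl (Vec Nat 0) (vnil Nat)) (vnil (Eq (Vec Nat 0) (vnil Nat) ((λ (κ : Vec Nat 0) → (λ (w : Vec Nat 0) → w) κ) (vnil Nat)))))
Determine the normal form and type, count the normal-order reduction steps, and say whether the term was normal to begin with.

resulting normal form:
  vcons (Eq (Vec Nat 0) (vnil Nat) (vnil Nat)) 1 (refl (Vec Nat 0) (vnil Nat)) (vcons (Eq (Vec Nat 0) (vnil Nat) (vnil Nat)) 0 (refl (Vec Nat 0) (vnil Nat)) (vnil (Eq (Vec Nat 0) (vnil Nat) (vnil Nat))))
inferred type:
  Vec (Eq (Vec Nat 0) (vnil Nat) (vnil Nat)) 2
normal-order step count: 6
term was already normal: no
first redex: a beta-redex


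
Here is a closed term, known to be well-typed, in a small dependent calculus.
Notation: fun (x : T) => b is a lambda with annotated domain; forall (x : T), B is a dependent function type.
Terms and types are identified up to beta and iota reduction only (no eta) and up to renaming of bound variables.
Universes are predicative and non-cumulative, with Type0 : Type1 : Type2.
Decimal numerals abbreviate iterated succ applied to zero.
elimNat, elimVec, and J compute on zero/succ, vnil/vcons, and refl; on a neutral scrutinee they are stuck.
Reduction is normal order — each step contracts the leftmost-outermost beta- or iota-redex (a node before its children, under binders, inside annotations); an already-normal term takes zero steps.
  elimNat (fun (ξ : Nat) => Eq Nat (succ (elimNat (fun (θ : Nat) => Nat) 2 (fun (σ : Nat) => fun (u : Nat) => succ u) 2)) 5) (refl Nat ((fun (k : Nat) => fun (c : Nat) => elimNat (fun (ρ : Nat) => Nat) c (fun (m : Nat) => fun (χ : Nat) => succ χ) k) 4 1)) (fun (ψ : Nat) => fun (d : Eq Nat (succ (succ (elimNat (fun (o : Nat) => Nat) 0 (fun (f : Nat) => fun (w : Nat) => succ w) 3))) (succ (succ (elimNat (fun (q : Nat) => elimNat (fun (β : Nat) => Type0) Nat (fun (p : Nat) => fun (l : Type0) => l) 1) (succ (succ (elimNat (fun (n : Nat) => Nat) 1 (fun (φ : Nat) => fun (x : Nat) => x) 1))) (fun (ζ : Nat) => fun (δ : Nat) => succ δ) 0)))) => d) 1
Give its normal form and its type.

reduced normal form:
  refl Nat 5
inferred type:
  Eq Nat 5 5
observation: contracting an elimNat iota-redex first, the term normalizes in 19 steps.


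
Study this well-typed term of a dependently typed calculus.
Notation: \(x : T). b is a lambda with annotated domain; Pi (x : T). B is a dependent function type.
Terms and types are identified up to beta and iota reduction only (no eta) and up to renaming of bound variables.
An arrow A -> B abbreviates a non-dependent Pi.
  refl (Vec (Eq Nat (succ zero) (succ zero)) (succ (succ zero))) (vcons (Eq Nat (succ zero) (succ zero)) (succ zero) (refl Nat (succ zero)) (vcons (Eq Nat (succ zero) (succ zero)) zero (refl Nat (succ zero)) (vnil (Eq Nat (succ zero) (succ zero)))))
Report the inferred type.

inferred type:
  Eq (Vec (Eq Nat (succ zero) (succ zero)) (succ (succ zero))) (vcons (Eq Nat (succ zero) (succ zero)) (succ zero) (refl Nat (succ zero)) (vcons (Eq Nat (succ zero) (succ zero)) zero (refl Nat (succ zero)) (vnil (Eq Nat (succ zero) (succ zero))))) (vcons (Eq Nat (succ zero) (succ zero)) (succ zero) (refl Nat (succ zero)) (vcons (Eq Nat (succ zero) (succ zero)) zero (refl Nat (succ zero)) (vnil (Eq Nat (succ zero) (succ zero)))))


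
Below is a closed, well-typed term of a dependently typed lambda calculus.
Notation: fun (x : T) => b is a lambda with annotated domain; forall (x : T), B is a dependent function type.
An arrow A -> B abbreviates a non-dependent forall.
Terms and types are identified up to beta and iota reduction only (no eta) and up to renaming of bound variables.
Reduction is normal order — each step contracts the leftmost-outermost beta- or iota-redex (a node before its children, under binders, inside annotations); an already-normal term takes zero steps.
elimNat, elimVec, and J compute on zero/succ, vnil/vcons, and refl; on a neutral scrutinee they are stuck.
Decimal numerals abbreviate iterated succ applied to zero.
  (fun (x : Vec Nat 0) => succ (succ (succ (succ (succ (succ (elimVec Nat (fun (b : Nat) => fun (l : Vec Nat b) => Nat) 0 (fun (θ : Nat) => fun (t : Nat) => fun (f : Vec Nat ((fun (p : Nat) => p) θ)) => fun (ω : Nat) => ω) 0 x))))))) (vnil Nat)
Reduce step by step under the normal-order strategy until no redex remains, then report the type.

normal-order reduction sequence:
  (fun (x : Vec Nat 0) => succ (succ (succ (succ (succ (succ (elimVec Nat (fun (b : Nat) => fun (l : Vec Nat b) => Nat) 0 (fun (θ : Nat) => fun (t : Nat) => fun (f : Vec Nat ((fun (p : Nat) => p) θ)) => fun (ω : Nat) => ω) 0 x))))))) (vnil Nat)
  ~> succ (succ (succ (succ (succ (succ (elimVec Nat (fun (x : Nat) => fun (b : Vec Nat x) => Nat) 0 (fun (l : Nat) => fun (θ : Nat) => fun (t : Vec Nat ((fun (f : Nat) => f) l)) => fun (p : Nat) => p) 0 (vnil Nat)))))))
  ~> 6
type:
  Nat


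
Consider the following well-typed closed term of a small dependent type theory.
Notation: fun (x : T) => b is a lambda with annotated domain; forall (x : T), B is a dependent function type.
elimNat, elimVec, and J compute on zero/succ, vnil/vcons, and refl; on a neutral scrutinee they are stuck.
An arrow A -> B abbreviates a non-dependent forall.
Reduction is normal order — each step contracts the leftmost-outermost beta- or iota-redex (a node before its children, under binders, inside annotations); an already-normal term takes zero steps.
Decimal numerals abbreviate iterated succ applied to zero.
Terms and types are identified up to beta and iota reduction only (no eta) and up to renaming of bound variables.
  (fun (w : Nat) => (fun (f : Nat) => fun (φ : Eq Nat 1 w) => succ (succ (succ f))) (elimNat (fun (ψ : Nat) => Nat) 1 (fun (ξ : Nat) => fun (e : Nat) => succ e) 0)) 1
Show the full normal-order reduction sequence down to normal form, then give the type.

normal-order reduction:
  (fun (w : Nat) => (fun (f : Nat) => fun (φ : Eq Nat 1 w) => succ (succ (succ f))) (elimNat (fun (ψ : Nat) => Nat) 1 (fun (ξ : Nat) => fun (e : Nat) => succ e) 0)) 1
  ~> (fun (w : Nat) => fun (f : Eq Nat 1 1) => succ (succ (succ w))) (elimNat (fun (φ : Nat) => Nat) 1 (fun (ψ : Nat) => fun (ξ : Nat) => succ ξ) 0)
  ~> fun (w : Eq Nat 1 1) => succ (succ (succ (elimNat (fun (f : Nat) => Nat) 1 (fun (φ : Nat) => fun (ψ : Nat) => succ ψ) 0)))
  ~> fun (w : Eq Nat 1 1) => 4
the term's type:
  Eq Nat 1 1 -> Nat


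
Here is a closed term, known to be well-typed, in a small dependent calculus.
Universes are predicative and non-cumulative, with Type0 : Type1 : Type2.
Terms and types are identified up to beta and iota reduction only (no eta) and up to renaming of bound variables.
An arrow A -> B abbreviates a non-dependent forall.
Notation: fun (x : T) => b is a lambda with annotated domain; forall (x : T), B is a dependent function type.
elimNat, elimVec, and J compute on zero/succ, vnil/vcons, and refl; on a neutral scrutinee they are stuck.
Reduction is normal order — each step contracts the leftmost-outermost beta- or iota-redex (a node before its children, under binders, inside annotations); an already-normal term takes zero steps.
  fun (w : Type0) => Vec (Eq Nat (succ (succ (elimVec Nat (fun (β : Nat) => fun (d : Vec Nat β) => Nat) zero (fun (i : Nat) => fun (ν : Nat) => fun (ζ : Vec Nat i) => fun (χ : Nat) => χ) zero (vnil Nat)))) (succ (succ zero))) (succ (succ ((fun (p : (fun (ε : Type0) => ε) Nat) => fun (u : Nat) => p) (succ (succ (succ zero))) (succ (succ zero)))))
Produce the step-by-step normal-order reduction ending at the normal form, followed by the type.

normal-order reduction:
  fun (w : Type0) => Vec (Eq Nat (succ (succ (elimVec Nat (fun (β : Nat) => fun (d : Vec Nat β) => Nat) zero (fun (i : Nat) => fun (ν : Nat) => fun (ζ : Vec Nat i) => fun (χ : Nat) => χ) zero (vnil Nat)))) (succ (succ zero))) (succ (succ ((fun (p : (fun (ε : Type0) => ε) Nat) => fun (u : Nat) => p) (succ (succ (succ zero))) (succ (succ zero)))))
  ~> fun (w : Type0) => Vec (Eq Nat (succ (succ zero)) (succ (succ zero))) (succ (succ ((fun (β : (fun (d : Type0) => d) Nat) => fun (i : Nat) => β) (succ (succ (succ zero))) (succ (succ zero)))))
  ~> fun (w : Type0) => Vec (Eq Nat (succ (succ zero)) (succ (succ zero))) (succ (succ ((fun (β : Nat) => succ (succ (succ zero))) (succ (succ zero)))))
  ~> fun (w : Type0) => Vec (Eq Nat (succ (succ zero)) (succ (succ zero))) (succ (succ (succ (succ (succ zero)))))
the term's type:
  Type0 -> Type0


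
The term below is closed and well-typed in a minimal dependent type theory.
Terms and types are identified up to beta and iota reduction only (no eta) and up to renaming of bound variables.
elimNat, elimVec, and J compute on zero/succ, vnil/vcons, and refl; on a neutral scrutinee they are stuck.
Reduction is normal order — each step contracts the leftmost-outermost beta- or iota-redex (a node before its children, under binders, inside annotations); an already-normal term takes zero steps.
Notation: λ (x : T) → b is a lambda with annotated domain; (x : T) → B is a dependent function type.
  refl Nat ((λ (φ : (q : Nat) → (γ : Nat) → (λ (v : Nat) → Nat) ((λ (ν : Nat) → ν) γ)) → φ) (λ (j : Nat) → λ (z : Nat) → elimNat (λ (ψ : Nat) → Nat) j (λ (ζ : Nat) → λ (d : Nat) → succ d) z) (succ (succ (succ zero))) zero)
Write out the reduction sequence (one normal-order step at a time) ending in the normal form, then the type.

reduction (normal order):
  refl Nat ((λ (φ : (q : Nat) → (γ : Nat) → (λ (v : Nat) → Nat) ((λ (ν : Nat) → ν) γ)) → φ) (λ (j : Nat) → λ (z : Nat) → elimNat (λ (ψ : Nat) → Nat) j (λ (ζ : Nat) → λ (d : Nat) → succ d) z) (succ (succ (succ zero))) zero)
  ~> refl Nat ((λ (φ : Nat) → λ (q : Nat) → elimNat (λ (γ : Nat) → Nat) φ (λ (v : Nat) → λ (ν : Nat) → succ ν) q) (succ (succ (succ zero))) zero)
  ~> refl Nat ((λ (φ : Nat) → elimNat (λ (q : Nat) → Nat) (succ (succ (succ zero))) (λ (γ : Nat) → λ (v : Nat) → succ v) φ) zero)
  ~> refl Nat (elimNat (λ (φ : Nat) → Nat) (succ (succ (succ zero))) (λ (q : Nat) → λ (γ : Nat) → succ γ) zero)
  ~> refl Nat (succ (succ (succ zero)))
type:
  Eq Nat (succ (succ (succ zero))) (succ (succ (succ zero)))


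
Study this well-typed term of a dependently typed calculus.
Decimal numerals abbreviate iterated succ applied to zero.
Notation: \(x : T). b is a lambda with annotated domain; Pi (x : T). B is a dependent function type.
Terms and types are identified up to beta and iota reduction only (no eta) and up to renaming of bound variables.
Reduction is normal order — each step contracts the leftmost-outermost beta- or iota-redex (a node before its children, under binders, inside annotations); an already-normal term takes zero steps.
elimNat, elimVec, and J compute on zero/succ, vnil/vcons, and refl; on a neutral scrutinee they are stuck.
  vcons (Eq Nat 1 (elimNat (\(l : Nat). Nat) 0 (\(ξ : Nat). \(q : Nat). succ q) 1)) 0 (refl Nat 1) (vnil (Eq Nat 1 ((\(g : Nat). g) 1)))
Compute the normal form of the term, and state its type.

reduced normal form:
  vcons (Eq Nat 1 1) 0 (refl Nat 1) (vnil (Eq Nat 1 1))
type:
  Vec (Eq Nat 1 1) 1
observation: 5 normal-order steps normalize the term, beginning with an elimNat iota-redex.


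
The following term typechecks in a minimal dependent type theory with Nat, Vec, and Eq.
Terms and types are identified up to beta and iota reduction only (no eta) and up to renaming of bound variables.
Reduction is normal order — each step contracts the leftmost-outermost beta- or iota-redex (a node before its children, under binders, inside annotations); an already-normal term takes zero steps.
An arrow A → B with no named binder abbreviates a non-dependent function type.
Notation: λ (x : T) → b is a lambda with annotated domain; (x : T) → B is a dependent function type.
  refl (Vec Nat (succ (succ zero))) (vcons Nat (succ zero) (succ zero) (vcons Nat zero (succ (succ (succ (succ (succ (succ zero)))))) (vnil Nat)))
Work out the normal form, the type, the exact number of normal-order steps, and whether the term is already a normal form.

normal form:
  refl (Vec Nat (succ (succ zero))) (vcons Nat (succ zero) (succ zero) (vcons Nat zero (succ (succ (succ (succ (succ (succ zero)))))) (vnil Nat)))
inferred type:
  Eq (Vec Nat (succ (succ zero))) (vcons Nat (succ zero) (succ zero) (vcons Nat zero (succ (succ (succ (succ (succ (succ zero)))))) (vnil Nat))) (vcons Nat (succ zero) (succ zero) (vcons Nat zero (succ (succ (succ (succ (succ (succ zero)))))) (vnil Nat)))
steps to reach normal form (normal order): 0
term was already normal: yes


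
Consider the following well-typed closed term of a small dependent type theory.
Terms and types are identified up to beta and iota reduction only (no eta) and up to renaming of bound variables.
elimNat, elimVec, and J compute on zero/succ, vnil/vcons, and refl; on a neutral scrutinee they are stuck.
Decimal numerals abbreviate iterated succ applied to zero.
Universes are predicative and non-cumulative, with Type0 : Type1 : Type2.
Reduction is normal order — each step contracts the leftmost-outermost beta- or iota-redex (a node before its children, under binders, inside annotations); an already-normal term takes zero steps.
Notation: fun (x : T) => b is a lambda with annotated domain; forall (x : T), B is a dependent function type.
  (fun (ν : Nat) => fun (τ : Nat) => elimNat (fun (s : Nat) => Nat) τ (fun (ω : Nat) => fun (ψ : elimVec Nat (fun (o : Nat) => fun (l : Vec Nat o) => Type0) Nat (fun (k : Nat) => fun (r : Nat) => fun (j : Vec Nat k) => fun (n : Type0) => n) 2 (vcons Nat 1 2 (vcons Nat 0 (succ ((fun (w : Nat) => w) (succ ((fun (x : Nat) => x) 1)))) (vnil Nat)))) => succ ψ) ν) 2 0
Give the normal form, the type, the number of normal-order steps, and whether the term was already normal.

normal form:
  2
the term's type:
  Nat
reduction steps (normal order): 9
term was already normal: no
first contracted redex: a beta-redex


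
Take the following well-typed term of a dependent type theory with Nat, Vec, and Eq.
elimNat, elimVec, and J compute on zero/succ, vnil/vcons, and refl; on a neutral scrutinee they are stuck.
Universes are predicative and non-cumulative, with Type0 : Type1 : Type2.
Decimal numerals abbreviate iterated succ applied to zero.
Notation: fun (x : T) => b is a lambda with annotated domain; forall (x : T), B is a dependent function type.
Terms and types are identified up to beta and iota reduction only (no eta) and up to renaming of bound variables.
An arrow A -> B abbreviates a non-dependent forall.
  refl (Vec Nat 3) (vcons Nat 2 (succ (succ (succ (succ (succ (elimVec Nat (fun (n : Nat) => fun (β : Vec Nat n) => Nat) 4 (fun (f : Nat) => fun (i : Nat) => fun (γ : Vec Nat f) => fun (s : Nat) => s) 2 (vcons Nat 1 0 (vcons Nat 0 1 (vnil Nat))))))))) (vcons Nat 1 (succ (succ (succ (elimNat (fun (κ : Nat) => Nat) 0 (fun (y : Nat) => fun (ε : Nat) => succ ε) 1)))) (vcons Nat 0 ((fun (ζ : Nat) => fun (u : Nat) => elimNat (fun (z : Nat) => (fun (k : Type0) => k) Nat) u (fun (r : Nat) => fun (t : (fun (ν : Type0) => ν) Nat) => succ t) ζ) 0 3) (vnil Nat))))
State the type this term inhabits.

inferred type:
  Eq (Vec Nat 3) (vcons Nat 2 9 (vcons Nat 1 4 (vcons Nat 0 3 (vnil Nat)))) (vcons Nat 2 9 (vcons Nat 1 4 (vcons Nat 0 3 (vnil Nat))))


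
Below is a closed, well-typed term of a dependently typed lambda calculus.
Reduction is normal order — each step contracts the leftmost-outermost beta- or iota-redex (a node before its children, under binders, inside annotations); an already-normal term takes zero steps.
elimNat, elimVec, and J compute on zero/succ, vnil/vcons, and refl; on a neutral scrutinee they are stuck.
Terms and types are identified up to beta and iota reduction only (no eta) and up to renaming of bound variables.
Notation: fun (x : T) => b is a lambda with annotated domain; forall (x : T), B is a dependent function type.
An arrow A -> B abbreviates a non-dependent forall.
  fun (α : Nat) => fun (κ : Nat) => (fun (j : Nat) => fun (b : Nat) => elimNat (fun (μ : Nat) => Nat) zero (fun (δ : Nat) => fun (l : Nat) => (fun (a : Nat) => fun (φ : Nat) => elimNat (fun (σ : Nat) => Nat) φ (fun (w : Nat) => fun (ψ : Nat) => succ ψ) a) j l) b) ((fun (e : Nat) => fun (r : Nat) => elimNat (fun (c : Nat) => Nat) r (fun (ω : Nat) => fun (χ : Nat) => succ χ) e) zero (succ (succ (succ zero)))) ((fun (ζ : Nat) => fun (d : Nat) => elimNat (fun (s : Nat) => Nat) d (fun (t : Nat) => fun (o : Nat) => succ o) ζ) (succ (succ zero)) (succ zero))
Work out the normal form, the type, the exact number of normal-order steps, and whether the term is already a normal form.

normal form:
  fun (α : Nat) => fun (κ : Nat) => succ (succ (succ (succ (succ (succ (succ (succ (succ zero))))))))
inferred type:
  Nat -> Nat -> Nat
steps to reach normal form (normal order): 36
started in normal form: no
first redex: a beta-redex


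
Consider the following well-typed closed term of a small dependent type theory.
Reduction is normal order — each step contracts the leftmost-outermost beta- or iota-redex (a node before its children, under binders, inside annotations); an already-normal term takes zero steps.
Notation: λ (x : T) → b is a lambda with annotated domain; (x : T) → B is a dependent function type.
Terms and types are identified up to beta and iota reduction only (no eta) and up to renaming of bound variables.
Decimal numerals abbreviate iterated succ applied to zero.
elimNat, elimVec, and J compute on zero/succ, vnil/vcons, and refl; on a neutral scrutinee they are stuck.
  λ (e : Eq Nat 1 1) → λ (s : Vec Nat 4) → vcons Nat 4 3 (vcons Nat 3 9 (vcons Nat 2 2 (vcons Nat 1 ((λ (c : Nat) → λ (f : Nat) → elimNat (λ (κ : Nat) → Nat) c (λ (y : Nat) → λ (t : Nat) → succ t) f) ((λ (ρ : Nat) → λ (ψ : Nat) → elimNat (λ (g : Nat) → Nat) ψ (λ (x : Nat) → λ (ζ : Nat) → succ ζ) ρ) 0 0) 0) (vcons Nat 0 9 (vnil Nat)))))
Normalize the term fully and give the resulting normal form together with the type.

resulting normal form:
  λ (e : Eq Nat 1 1) → λ (s : Vec Nat 4) → vcons Nat 4 3 (vcons Nat 3 9 (vcons Nat 2 2 (vcons Nat 1 0 (vcons Nat 0 9 (vnil Nat)))))
inferred type:
  (e : Eq Nat 1 1) → (s : Vec Nat 4) → Vec Nat 5
observation: contracting a beta-redex first, the term normalizes in 6 steps.
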